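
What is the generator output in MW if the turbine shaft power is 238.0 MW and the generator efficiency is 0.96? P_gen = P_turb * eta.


P_gen = 238.0 * 0.96 = 228.4800 MW


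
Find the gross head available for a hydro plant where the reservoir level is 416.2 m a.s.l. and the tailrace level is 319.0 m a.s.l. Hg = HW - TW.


Hg = 416.2 - 319.0 = 97.2000 m


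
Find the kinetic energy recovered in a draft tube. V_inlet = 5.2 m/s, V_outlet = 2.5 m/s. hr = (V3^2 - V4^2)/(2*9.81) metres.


hr = (5.2^2 - 2.5^2) / (2*9.81) = 1.0596 m


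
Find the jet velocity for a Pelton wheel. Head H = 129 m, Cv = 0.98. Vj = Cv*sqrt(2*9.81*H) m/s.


Vj = 0.98 * sqrt(2*9.81*129) = 49.3027 m/s


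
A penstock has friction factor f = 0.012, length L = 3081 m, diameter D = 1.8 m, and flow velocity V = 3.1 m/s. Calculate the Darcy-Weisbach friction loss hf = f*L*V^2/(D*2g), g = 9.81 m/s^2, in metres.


hf = 0.012 * 3081 * 3.1^2 / (1.8 * 2 * 9.81) = 10.0606 m


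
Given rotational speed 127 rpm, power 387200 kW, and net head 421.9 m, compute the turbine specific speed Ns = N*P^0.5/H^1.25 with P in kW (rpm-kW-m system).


Ns = 127 * 387200^0.5 / 421.9^1.25 = 41.3294


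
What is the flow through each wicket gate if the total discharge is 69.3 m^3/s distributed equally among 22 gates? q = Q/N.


q = 69.3 / 22 = 3.1500 m^3/s


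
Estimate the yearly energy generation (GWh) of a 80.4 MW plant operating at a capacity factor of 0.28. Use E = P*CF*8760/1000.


E = 80.4 * 0.28 * 8760 / 1000 = 197.2051 GWh


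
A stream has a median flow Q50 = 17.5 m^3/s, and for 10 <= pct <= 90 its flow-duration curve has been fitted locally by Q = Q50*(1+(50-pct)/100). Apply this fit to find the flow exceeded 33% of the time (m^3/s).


Q = 17.5 * (1 + (50 - 33)/100) = 20.4750 m^3/s


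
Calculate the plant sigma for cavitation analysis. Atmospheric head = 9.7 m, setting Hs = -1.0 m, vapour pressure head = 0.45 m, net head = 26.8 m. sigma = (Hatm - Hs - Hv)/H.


sigma = (9.7 - (-1.0) - 0.45) / 26.8 = 0.3825


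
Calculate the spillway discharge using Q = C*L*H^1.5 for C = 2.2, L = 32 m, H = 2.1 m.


Q = 2.2 * 32 * 2.1^1.5 = 214.2405 m^3/s


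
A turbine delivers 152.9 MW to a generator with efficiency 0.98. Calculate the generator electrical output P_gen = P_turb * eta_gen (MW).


P_gen = 152.9 * 0.98 = 149.8420 MW


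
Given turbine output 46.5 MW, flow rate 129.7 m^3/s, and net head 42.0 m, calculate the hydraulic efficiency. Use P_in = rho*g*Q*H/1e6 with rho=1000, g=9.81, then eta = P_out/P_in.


P_in = 1000 * 9.81 * 129.7 * 42.0 / 1e6 = 53.4390 MW
eta = 46.5 / 53.4390 = 0.8702


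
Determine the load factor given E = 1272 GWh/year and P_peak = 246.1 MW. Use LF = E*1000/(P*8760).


LF = 1272 * 1000 / (246.1 * 8760) = 0.5900


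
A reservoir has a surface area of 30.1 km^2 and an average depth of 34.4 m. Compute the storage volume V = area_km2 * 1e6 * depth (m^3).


V = 30.1 * 1e6 * 34.4 = 1.0354e+09 m^3


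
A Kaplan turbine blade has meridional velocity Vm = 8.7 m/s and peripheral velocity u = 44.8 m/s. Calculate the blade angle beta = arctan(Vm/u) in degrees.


beta = arctan(8.7 / 44.8) = 10.9898 degrees


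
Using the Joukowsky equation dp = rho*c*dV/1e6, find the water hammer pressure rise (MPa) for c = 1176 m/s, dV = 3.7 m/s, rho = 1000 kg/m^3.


dp = 1000 * 1176 * 3.7 / 1e6 = 4.3512 MPa


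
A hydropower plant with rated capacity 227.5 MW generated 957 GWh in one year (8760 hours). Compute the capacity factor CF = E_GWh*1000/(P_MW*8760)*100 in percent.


CF = 957 * 1000 / (227.5 * 8760) * 100 = 48.0205 %


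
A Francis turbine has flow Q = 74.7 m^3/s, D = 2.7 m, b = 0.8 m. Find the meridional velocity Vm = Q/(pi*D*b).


Vm = 74.7 / (pi * 2.7 * 0.8) = 11.0082 m/s


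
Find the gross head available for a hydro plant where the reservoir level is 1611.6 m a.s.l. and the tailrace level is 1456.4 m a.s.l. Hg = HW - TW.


Hg = 1611.6 - 1456.4 = 155.2000 m


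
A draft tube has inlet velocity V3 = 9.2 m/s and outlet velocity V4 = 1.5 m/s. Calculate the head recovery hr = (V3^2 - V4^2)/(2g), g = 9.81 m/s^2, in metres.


hr = (9.2^2 - 1.5^2) / (2*9.81) = 4.1993 m


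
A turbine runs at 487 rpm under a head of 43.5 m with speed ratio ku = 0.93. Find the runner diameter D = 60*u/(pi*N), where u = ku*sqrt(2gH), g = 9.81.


u = 0.93 * sqrt(2*9.81*43.5) = 27.1692 m/s
D = 60 * 27.1692 / (pi * 487) = 1.0655 m


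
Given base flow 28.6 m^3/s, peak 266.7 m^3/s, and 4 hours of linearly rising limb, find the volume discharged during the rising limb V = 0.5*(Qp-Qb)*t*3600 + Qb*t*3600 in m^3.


V = 0.5*(266.7 - 28.6)*4*3600 + 28.6*4*3600 = 2.1262e+06 m^3


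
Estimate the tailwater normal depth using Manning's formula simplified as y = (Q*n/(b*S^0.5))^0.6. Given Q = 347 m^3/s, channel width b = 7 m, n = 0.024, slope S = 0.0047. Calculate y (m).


y = (347 * 0.024 / (7 * 0.0047^0.5))^0.6 = 5.5416 m


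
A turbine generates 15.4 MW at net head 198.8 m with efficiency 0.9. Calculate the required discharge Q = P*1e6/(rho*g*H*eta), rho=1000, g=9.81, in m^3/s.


Q = 15.4 * 1e6 / (1000 * 9.81 * 198.8 * 0.9) = 8.7739 m^3/s


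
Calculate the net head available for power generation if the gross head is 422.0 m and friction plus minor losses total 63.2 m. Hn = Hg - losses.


Hn = 422.0 - 63.2 = 358.8000 m


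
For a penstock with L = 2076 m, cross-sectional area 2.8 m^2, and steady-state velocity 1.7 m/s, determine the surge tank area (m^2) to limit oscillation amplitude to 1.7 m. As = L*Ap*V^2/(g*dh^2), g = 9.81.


As = 2076 * 2.8 * 1.7^2 / (9.81 * 1.7^2) = 592.5382 m^2


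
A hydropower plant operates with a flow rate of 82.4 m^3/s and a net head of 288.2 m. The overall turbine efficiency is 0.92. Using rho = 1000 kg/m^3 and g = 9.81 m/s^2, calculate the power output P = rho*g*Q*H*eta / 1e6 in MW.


P = 1000 * 9.81 * 82.4 * 288.2 * 0.92 / 1e6 = 214.3276 MW


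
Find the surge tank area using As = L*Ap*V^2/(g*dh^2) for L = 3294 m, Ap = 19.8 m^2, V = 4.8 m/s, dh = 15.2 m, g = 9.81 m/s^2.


As = 3294 * 19.8 * 4.8^2 / (9.81 * 15.2^2) = 663.0024 m^2


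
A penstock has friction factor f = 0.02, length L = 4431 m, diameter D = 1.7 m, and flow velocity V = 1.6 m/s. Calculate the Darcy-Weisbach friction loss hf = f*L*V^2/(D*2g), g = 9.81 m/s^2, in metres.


hf = 0.02 * 4431 * 1.6^2 / (1.7 * 2 * 9.81) = 6.8018 m


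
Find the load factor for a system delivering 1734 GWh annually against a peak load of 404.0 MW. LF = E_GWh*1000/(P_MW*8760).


LF = 1734 * 1000 / (404.0 * 8760) = 0.4900


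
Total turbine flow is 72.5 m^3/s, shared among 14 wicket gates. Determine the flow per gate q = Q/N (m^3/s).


q = 72.5 / 14 = 5.1786 m^3/s


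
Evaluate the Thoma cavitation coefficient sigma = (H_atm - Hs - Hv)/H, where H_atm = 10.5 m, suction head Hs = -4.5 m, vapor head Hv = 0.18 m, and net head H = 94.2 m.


sigma = (10.5 - (-4.5) - 0.18) / 94.2 = 0.1573


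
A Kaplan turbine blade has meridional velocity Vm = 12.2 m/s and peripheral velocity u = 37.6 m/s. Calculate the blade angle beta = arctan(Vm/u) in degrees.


beta = arctan(12.2 / 37.6) = 17.9766 degrees


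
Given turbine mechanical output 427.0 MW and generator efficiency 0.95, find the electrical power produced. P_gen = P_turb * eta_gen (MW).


P_gen = 427.0 * 0.95 = 405.6500 MW


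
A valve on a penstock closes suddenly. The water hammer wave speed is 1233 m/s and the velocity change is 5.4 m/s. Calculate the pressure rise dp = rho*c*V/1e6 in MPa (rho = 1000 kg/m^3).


dp = 1000 * 1233 * 5.4 / 1e6 = 6.6582 MPa


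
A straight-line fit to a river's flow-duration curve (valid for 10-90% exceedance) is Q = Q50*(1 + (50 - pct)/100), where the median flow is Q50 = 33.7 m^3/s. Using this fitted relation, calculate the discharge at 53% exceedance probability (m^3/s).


Q = 33.7 * (1 + (50 - 53)/100) = 32.6890 m^3/s


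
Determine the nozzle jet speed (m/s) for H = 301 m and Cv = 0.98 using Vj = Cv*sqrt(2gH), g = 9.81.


Vj = 0.98 * sqrt(2*9.81*301) = 75.3111 m/s


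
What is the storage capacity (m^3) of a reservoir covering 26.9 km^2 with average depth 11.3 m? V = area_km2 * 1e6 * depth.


V = 26.9 * 1e6 * 11.3 = 3.0397e+08 m^3


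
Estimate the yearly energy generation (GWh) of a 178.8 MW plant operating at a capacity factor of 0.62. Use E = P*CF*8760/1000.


E = 178.8 * 0.62 * 8760 / 1000 = 971.0986 GWh


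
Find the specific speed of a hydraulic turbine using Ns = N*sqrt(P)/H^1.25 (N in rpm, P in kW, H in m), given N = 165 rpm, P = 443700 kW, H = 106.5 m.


Ns = 165 * 443700^0.5 / 106.5^1.25 = 321.2489


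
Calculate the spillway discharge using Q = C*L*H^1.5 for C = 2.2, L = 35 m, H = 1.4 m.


Q = 2.2 * 35 * 1.4^1.5 = 127.5507 m^3/s


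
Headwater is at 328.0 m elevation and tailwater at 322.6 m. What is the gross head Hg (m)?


Hg = 328.0 - 322.6 = 5.4000 m


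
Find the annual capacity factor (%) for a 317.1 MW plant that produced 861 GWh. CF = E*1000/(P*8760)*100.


CF = 861 * 1000 / (317.1 * 8760) * 100 = 30.9958 %


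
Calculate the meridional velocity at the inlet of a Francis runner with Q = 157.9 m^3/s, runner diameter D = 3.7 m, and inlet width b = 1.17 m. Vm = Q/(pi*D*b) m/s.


Vm = 157.9 / (pi * 3.7 * 1.17) = 11.6103 m/s


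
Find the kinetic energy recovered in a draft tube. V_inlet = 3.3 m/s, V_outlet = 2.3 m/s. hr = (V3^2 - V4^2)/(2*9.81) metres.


hr = (3.3^2 - 2.3^2) / (2*9.81) = 0.2854 m


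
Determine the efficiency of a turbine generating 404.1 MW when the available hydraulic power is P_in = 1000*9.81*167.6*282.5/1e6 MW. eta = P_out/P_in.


P_in = 1000 * 9.81 * 167.6 * 282.5 / 1e6 = 464.4741 MW
eta = 404.1 / 464.4741 = 0.8700


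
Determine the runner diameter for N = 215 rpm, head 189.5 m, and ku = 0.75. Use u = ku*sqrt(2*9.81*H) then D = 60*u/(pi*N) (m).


u = 0.75 * sqrt(2*9.81*189.5) = 45.7315 m/s
D = 60 * 45.7315 / (pi * 215) = 4.0624 m


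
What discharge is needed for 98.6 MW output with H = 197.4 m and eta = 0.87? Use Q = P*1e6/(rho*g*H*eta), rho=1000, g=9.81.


Q = 98.6 * 1e6 / (1000 * 9.81 * 197.4 * 0.87) = 58.5250 m^3/s


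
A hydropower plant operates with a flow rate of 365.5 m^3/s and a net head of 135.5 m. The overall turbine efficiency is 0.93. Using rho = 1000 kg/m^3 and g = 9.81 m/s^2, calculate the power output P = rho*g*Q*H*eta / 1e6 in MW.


P = 1000 * 9.81 * 365.5 * 135.5 * 0.93 / 1e6 = 451.8337 MW


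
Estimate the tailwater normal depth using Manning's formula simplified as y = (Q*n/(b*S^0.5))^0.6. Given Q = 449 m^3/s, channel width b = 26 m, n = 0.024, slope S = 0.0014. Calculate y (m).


y = (449 * 0.024 / (26 * 0.0014^0.5))^0.6 = 4.2330 m


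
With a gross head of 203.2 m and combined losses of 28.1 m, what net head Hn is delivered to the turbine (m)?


Hn = 203.2 - 28.1 = 175.1000 m


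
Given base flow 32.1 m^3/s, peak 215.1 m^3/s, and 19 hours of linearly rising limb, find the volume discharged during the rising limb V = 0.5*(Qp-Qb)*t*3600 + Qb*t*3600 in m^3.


V = 0.5*(215.1 - 32.1)*19*3600 + 32.1*19*3600 = 8.4542e+06 m^3


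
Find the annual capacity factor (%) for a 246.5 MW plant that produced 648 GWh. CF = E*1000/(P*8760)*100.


CF = 648 * 1000 / (246.5 * 8760) * 100 = 30.0092 %


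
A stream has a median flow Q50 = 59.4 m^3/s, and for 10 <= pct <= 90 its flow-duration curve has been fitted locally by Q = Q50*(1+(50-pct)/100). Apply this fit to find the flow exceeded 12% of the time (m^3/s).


Q = 59.4 * (1 + (50 - 12)/100) = 81.9720 m^3/s


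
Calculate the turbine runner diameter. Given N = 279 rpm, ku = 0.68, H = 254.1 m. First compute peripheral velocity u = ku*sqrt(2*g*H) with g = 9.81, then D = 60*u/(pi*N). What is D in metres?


u = 0.68 * sqrt(2*9.81*254.1) = 48.0132 m/s
D = 60 * 48.0132 / (pi * 279) = 3.2867 m


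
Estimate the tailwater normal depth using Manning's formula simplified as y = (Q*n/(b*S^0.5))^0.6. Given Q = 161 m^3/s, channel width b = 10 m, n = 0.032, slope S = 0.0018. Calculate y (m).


y = (161 * 0.032 / (10 * 0.0018^0.5))^0.6 = 4.4731 m


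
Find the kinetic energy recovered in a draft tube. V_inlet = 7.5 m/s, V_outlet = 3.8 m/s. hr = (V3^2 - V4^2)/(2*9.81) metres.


hr = (7.5^2 - 3.8^2) / (2*9.81) = 2.1310 m


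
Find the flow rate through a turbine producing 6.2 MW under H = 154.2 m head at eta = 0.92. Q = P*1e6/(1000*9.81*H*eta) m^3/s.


Q = 6.2 * 1e6 / (1000 * 9.81 * 154.2 * 0.92) = 4.4550 m^3/s


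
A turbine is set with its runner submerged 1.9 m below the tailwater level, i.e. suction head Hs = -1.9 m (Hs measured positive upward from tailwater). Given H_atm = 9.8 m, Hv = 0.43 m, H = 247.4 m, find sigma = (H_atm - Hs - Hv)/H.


sigma = (9.8 - (-1.9) - 0.43) / 247.4 = 0.0456


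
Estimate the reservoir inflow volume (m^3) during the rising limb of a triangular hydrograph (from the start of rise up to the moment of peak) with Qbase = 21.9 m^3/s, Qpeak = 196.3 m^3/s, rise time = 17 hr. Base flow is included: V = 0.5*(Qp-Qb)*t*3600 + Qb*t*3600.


V = 0.5*(196.3 - 21.9)*17*3600 + 21.9*17*3600 = 6.6769e+06 m^3


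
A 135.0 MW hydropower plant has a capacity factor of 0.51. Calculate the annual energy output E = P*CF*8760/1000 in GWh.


E = 135.0 * 0.51 * 8760 / 1000 = 603.1260 GWh


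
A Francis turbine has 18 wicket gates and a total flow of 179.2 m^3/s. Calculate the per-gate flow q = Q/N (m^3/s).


q = 179.2 / 18 = 9.9556 m^3/s


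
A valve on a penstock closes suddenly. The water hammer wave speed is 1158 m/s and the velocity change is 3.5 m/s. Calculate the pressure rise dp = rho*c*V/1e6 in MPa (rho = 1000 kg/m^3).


dp = 1000 * 1158 * 3.5 / 1e6 = 4.0530 MPa


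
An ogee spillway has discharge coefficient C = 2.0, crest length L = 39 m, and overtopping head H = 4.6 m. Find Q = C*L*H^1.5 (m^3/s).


Q = 2.0 * 39 * 4.6^1.5 = 769.5403 m^3/s


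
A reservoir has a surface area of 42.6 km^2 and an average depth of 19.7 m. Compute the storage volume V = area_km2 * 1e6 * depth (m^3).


V = 42.6 * 1e6 * 19.7 = 8.3922e+08 m^3


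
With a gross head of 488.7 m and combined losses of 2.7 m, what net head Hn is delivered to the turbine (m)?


Hn = 488.7 - 2.7 = 486.0000 m


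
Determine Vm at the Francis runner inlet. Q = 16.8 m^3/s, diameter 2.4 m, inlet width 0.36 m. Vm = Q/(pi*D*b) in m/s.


Vm = 16.8 / (pi * 2.4 * 0.36) = 6.1894 m/s


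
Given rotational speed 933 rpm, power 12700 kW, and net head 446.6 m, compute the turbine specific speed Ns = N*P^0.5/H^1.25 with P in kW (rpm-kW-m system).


Ns = 933 * 12700^0.5 / 446.6^1.25 = 51.2136


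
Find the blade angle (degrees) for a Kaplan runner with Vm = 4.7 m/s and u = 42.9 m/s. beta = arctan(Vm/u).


beta = arctan(4.7 / 42.9) = 6.2522 degrees


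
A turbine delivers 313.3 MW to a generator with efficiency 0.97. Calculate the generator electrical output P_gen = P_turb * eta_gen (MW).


P_gen = 313.3 * 0.97 = 303.9010 MW


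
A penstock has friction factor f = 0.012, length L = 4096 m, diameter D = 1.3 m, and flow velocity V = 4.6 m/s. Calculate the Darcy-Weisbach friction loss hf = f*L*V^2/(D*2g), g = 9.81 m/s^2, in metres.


hf = 0.012 * 4096 * 4.6^2 / (1.3 * 2 * 9.81) = 40.7769 m


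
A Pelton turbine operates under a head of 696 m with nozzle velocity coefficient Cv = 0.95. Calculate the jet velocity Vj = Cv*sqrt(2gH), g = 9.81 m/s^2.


Vj = 0.95 * sqrt(2*9.81*696) = 111.0140 m/s


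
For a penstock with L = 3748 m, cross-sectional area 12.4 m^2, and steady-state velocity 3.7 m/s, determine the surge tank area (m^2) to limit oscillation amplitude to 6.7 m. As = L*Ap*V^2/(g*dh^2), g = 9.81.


As = 3748 * 12.4 * 3.7^2 / (9.81 * 6.7^2) = 1444.7946 m^2


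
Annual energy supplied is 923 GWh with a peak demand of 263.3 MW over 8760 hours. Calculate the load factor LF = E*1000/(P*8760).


LF = 923 * 1000 / (263.3 * 8760) = 0.4002


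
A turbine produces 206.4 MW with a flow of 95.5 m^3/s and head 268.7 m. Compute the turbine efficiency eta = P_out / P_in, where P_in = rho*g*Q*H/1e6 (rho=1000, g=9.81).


P_in = 1000 * 9.81 * 95.5 * 268.7 / 1e6 = 251.7329 MW
eta = 206.4 / 251.7329 = 0.8199


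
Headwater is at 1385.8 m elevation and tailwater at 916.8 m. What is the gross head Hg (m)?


Hg = 1385.8 - 916.8 = 469.0000 m


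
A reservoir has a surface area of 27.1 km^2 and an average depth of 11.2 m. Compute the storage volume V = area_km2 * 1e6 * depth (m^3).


V = 27.1 * 1e6 * 11.2 = 3.0352e+08 m^3


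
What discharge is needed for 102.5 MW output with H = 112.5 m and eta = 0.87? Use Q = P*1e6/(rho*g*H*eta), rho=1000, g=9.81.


Q = 102.5 * 1e6 / (1000 * 9.81 * 112.5 * 0.87) = 106.7537 m^3/s


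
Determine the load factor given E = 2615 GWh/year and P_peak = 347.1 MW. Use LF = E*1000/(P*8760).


LF = 2615 * 1000 / (347.1 * 8760) = 0.8600


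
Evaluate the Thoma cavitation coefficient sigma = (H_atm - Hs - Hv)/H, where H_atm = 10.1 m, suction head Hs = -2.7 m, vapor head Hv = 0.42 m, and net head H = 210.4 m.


sigma = (10.1 - (-2.7) - 0.42) / 210.4 = 0.0588


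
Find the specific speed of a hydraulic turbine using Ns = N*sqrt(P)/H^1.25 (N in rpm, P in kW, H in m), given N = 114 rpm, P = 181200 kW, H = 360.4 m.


Ns = 114 * 181200^0.5 / 360.4^1.25 = 30.9032


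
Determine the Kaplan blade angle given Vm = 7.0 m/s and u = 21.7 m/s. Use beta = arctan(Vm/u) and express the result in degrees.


beta = arctan(7.0 / 21.7) = 17.8787 degrees


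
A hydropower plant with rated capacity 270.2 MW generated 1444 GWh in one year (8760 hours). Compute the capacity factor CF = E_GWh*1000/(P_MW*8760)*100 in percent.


CF = 1444 * 1000 / (270.2 * 8760) * 100 = 61.0067 %


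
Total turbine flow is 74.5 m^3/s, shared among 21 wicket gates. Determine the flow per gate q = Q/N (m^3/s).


q = 74.5 / 21 = 3.5476 m^3/s


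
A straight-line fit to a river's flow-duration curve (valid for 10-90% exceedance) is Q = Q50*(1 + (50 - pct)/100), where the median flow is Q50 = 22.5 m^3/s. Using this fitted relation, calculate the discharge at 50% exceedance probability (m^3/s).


Q = 22.5 * (1 + (50 - 50)/100) = 22.5000 m^3/s


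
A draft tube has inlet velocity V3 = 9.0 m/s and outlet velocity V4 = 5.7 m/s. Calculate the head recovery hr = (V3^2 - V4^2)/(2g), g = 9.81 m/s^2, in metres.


hr = (9.0^2 - 5.7^2) / (2*9.81) = 2.4725 m


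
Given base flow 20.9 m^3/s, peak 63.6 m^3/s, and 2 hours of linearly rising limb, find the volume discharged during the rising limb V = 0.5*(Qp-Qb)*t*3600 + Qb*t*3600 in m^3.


V = 0.5*(63.6 - 20.9)*2*3600 + 20.9*2*3600 = 304200.0000 m^3


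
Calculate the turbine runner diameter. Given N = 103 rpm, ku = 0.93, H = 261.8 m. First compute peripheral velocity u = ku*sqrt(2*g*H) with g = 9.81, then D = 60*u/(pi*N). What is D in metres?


u = 0.93 * sqrt(2*9.81*261.8) = 66.6526 m/s
D = 60 * 66.6526 / (pi * 103) = 12.3589 m


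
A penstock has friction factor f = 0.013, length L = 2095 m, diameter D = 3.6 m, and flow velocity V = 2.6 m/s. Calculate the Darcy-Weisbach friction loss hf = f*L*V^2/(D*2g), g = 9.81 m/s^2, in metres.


hf = 0.013 * 2095 * 2.6^2 / (3.6 * 2 * 9.81) = 2.6066 m


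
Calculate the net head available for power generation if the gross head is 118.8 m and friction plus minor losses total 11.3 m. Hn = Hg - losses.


Hn = 118.8 - 11.3 = 107.5000 m


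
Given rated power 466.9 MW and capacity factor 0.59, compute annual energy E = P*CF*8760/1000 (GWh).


E = 466.9 * 0.59 * 8760 / 1000 = 2413.1260 GWh


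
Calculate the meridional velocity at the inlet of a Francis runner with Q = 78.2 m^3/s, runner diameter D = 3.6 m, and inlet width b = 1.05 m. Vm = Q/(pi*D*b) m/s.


Vm = 78.2 / (pi * 3.6 * 1.05) = 6.5851 m/s


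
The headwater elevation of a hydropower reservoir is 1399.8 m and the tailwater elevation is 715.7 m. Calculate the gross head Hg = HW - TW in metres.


Hg = 1399.8 - 715.7 = 684.1000 m


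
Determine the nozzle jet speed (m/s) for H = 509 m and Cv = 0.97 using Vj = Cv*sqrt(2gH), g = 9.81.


Vj = 0.97 * sqrt(2*9.81*509) = 96.9349 m/s


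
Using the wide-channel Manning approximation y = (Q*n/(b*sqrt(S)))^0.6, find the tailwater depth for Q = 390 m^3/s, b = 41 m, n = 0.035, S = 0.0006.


y = (390 * 0.035 / (41 * 0.0006^0.5))^0.6 = 4.7859 m


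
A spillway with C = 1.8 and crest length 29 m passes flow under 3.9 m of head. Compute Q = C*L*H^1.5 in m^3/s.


Q = 1.8 * 29 * 3.9^1.5 = 402.0383 m^3/s


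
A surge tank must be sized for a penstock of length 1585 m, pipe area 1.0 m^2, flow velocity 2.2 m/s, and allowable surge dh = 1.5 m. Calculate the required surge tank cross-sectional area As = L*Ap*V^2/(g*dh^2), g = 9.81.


As = 1585 * 1.0 * 2.2^2 / (9.81 * 1.5^2) = 347.5546 m^2


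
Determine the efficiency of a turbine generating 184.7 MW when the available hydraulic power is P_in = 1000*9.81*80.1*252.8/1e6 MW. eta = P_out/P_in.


P_in = 1000 * 9.81 * 80.1 * 252.8 / 1e6 = 198.6454 MW
eta = 184.7 / 198.6454 = 0.9298


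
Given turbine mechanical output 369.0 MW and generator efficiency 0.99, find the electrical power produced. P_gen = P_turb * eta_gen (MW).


P_gen = 369.0 * 0.99 = 365.3100 MW


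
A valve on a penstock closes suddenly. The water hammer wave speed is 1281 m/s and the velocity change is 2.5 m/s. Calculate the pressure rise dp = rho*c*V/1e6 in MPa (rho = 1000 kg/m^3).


dp = 1000 * 1281 * 2.5 / 1e6 = 3.2025 MPa


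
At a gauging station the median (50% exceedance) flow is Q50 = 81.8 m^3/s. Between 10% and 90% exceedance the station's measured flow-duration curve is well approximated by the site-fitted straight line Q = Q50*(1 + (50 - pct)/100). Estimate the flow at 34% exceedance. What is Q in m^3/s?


Q = 81.8 * (1 + (50 - 34)/100) = 94.8880 m^3/s


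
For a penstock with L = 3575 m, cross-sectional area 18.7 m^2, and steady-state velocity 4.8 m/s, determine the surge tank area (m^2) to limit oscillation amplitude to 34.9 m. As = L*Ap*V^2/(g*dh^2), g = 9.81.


As = 3575 * 18.7 * 4.8^2 / (9.81 * 34.9^2) = 128.9081 m^2


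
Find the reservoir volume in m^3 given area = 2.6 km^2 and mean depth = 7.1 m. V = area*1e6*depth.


V = 2.6 * 1e6 * 7.1 = 1.8460e+07 m^3


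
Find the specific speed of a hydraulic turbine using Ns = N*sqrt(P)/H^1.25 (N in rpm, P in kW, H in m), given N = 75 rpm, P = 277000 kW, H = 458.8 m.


Ns = 75 * 277000^0.5 / 458.8^1.25 = 18.5897


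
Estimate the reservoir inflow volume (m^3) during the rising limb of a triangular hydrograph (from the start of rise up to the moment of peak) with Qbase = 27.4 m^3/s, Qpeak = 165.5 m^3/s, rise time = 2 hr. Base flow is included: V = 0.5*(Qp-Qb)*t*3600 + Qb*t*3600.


V = 0.5*(165.5 - 27.4)*2*3600 + 27.4*2*3600 = 694440.0000 m^3


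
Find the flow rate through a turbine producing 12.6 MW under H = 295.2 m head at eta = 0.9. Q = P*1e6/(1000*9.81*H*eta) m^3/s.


Q = 12.6 * 1e6 / (1000 * 9.81 * 295.2 * 0.9) = 4.8344 m^3/s


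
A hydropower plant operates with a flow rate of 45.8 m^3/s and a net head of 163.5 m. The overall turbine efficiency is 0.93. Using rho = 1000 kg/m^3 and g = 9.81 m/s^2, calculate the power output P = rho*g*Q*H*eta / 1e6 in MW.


P = 1000 * 9.81 * 45.8 * 163.5 * 0.93 / 1e6 = 68.3180 MW


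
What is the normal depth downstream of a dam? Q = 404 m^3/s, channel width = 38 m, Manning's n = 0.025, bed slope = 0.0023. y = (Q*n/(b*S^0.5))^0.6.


y = (404 * 0.025 / (38 * 0.0023^0.5))^0.6 = 2.7939 m


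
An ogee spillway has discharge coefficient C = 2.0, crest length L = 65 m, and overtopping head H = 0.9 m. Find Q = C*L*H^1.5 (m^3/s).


Q = 2.0 * 65 * 0.9^1.5 = 110.9959 m^3/s


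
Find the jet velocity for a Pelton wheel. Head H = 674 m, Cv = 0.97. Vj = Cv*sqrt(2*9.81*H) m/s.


Vj = 0.97 * sqrt(2*9.81*674) = 111.5453 m/s


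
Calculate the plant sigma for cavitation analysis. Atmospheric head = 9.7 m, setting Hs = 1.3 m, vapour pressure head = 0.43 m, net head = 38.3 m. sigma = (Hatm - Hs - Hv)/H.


sigma = (9.7 - 1.3 - 0.43) / 38.3 = 0.2081


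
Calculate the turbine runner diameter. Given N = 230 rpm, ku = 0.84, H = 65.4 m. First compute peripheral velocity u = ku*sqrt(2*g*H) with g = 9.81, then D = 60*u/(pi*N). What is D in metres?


u = 0.84 * sqrt(2*9.81*65.4) = 30.0897 m/s
D = 60 * 30.0897 / (pi * 230) = 2.4986 m


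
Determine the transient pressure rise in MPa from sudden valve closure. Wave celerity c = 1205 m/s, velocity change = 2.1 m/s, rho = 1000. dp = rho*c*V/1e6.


dp = 1000 * 1205 * 2.1 / 1e6 = 2.5305 MPa


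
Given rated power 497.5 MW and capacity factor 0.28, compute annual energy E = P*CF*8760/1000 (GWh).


E = 497.5 * 0.28 * 8760 / 1000 = 1220.2680 GWh


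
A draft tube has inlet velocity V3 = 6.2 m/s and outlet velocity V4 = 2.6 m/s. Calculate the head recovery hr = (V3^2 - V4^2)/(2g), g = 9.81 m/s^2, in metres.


hr = (6.2^2 - 2.6^2) / (2*9.81) = 1.6147 m


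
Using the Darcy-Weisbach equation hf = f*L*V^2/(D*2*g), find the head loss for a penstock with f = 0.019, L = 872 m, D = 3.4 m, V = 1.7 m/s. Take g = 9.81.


hf = 0.019 * 872 * 1.7^2 / (3.4 * 2 * 9.81) = 0.7178 m


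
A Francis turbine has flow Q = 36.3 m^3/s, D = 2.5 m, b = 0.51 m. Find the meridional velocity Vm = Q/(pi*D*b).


Vm = 36.3 / (pi * 2.5 * 0.51) = 9.0625 m/s


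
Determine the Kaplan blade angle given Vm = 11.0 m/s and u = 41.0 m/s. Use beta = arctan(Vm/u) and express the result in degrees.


beta = arctan(11.0 / 41.0) = 15.0184 degrees


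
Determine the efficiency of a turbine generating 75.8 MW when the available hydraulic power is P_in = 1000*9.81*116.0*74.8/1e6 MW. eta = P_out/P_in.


P_in = 1000 * 9.81 * 116.0 * 74.8 / 1e6 = 85.1194 MW
eta = 75.8 / 85.1194 = 0.8905


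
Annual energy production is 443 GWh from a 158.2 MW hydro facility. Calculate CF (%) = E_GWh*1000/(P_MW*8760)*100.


CF = 443 * 1000 / (158.2 * 8760) * 100 = 31.9664 %


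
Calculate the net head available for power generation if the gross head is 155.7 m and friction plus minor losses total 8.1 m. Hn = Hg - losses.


Hn = 155.7 - 8.1 = 147.6000 m


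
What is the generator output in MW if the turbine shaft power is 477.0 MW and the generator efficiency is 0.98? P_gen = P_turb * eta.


P_gen = 477.0 * 0.98 = 467.4600 MW


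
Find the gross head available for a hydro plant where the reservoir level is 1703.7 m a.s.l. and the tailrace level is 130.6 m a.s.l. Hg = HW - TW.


Hg = 1703.7 - 130.6 = 1573.1000 m


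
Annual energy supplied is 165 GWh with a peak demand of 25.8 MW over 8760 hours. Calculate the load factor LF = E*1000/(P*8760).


LF = 165 * 1000 / (25.8 * 8760) = 0.7301


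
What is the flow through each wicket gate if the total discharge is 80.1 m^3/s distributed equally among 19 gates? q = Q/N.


q = 80.1 / 19 = 4.2158 m^3/s


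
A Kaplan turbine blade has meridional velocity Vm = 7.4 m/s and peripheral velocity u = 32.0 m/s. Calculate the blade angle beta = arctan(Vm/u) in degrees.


beta = arctan(7.4 / 32.0) = 13.0208 degrees


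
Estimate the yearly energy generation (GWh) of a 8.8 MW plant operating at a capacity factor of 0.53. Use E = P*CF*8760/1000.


E = 8.8 * 0.53 * 8760 / 1000 = 40.8566 GWh


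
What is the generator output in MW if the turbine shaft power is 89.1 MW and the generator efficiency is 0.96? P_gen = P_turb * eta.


P_gen = 89.1 * 0.96 = 85.5360 MW


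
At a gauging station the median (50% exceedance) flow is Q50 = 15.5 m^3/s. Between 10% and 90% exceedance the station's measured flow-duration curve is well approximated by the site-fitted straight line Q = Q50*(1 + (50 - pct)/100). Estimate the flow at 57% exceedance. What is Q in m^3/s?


Q = 15.5 * (1 + (50 - 57)/100) = 14.4150 m^3/s


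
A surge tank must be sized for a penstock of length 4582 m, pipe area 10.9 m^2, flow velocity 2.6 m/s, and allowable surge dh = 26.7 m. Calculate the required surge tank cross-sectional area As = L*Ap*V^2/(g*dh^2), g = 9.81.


As = 4582 * 10.9 * 2.6^2 / (9.81 * 26.7^2) = 48.2766 m^2


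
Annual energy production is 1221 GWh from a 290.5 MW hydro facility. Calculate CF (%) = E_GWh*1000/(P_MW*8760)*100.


CF = 1221 * 1000 / (290.5 * 8760) * 100 = 47.9806 %


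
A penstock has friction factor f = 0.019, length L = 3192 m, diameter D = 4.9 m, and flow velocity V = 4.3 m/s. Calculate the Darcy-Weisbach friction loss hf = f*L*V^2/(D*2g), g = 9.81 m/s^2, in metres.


hf = 0.019 * 3192 * 4.3^2 / (4.9 * 2 * 9.81) = 11.6643 m


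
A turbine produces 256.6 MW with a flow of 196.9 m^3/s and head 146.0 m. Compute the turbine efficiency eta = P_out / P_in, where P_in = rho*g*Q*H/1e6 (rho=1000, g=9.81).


P_in = 1000 * 9.81 * 196.9 * 146.0 / 1e6 = 282.0120 MW
eta = 256.6 / 282.0120 = 0.9099


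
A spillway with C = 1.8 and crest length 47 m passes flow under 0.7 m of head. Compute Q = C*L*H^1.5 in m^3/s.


Q = 1.8 * 47 * 0.7^1.5 = 49.5470 m^3/s


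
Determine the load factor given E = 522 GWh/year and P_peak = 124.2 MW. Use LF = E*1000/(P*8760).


LF = 522 * 1000 / (124.2 * 8760) = 0.4798


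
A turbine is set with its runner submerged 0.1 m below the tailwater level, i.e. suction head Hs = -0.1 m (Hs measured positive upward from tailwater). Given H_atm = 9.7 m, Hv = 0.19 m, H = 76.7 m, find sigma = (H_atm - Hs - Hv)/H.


sigma = (9.7 - (-0.1) - 0.19) / 76.7 = 0.1253


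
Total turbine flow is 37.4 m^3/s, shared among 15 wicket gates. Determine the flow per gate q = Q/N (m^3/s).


q = 37.4 / 15 = 2.4933 m^3/s


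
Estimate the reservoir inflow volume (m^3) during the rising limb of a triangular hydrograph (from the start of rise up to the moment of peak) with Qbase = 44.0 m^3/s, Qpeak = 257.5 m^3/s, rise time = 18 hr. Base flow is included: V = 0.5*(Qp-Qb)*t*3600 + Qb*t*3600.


V = 0.5*(257.5 - 44.0)*18*3600 + 44.0*18*3600 = 9.7686e+06 m^3


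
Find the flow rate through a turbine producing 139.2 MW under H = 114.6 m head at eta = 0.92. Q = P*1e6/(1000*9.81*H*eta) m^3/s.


Q = 139.2 * 1e6 / (1000 * 9.81 * 114.6 * 0.92) = 134.5853 m^3/s


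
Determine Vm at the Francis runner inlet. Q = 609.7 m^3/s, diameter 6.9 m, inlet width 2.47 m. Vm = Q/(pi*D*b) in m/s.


Vm = 609.7 / (pi * 6.9 * 2.47) = 11.3873 m/s


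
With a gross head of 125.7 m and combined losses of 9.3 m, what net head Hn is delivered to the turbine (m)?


Hn = 125.7 - 9.3 = 116.4000 m


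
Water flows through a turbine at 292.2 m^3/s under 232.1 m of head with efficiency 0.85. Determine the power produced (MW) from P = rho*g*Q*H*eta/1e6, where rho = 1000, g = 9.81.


P = 1000 * 9.81 * 292.2 * 232.1 * 0.85 / 1e6 = 565.5139 MW


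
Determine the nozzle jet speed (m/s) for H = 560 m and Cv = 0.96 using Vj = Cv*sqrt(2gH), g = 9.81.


Vj = 0.96 * sqrt(2*9.81*560) = 100.6271 m/s


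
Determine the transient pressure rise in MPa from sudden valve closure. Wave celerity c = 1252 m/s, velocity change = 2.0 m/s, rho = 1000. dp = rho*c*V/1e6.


dp = 1000 * 1252 * 2.0 / 1e6 = 2.5040 MPa


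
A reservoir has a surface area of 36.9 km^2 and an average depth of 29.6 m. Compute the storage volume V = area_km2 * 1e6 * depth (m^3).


V = 36.9 * 1e6 * 29.6 = 1.0922e+09 m^3


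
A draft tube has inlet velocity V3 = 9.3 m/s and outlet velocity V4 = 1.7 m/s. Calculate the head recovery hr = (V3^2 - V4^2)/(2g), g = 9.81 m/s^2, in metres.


hr = (9.3^2 - 1.7^2) / (2*9.81) = 4.2610 m


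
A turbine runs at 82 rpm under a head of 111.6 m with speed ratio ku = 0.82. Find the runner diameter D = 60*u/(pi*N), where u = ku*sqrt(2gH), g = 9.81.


u = 0.82 * sqrt(2*9.81*111.6) = 38.3703 m/s
D = 60 * 38.3703 / (pi * 82) = 8.9368 m


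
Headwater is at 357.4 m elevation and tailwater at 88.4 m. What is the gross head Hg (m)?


Hg = 357.4 - 88.4 = 269.0000 m


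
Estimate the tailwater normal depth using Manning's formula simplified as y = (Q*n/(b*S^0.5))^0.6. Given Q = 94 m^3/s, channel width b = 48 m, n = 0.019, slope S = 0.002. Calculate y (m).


y = (94 * 0.019 / (48 * 0.002^0.5))^0.6 = 0.8955 m


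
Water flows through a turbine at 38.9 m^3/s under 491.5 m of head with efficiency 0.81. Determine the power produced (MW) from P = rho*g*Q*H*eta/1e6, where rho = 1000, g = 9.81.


P = 1000 * 9.81 * 38.9 * 491.5 * 0.81 / 1e6 = 151.9243 MW


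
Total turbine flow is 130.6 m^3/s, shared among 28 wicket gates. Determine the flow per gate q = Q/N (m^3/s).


q = 130.6 / 28 = 4.6643 m^3/s


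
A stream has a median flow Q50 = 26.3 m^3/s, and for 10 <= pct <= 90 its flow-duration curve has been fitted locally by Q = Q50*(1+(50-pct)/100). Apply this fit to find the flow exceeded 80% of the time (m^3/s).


Q = 26.3 * (1 + (50 - 80)/100) = 18.4100 m^3/s


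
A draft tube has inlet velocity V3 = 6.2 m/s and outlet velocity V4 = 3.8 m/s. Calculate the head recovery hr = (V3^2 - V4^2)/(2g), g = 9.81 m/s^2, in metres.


hr = (6.2^2 - 3.8^2) / (2*9.81) = 1.2232 m


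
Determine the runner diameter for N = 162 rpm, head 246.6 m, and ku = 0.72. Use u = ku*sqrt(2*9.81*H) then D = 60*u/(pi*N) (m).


u = 0.72 * sqrt(2*9.81*246.6) = 50.0816 m/s
D = 60 * 50.0816 / (pi * 162) = 5.9043 m


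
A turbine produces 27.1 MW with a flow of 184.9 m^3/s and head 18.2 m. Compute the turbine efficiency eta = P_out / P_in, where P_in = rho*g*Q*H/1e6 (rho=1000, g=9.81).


P_in = 1000 * 9.81 * 184.9 * 18.2 / 1e6 = 33.0124 MW
eta = 27.1 / 33.0124 = 0.8209


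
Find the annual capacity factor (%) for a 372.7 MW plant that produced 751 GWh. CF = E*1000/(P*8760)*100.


CF = 751 * 1000 / (372.7 * 8760) * 100 = 23.0026 %


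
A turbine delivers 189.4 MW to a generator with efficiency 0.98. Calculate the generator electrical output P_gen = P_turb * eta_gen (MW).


P_gen = 189.4 * 0.98 = 185.6120 MW


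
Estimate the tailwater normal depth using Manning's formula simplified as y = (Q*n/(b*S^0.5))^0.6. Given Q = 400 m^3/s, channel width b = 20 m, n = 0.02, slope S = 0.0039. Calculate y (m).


y = (400 * 0.02 / (20 * 0.0039^0.5))^0.6 = 3.0473 m


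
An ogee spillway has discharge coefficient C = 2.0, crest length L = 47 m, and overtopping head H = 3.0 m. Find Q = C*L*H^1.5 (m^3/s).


Q = 2.0 * 47 * 3.0^1.5 = 488.4383 m^3/s


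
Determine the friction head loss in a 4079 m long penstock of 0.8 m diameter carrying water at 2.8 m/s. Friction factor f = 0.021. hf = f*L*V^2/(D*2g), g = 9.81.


hf = 0.021 * 4079 * 2.8^2 / (0.8 * 2 * 9.81) = 42.7858 m


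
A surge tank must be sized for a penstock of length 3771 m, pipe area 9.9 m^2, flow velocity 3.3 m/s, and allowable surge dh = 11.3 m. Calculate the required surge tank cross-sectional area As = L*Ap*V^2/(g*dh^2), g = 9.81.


As = 3771 * 9.9 * 3.3^2 / (9.81 * 11.3^2) = 324.5590 m^2


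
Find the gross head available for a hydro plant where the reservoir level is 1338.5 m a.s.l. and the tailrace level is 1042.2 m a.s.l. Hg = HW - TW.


Hg = 1338.5 - 1042.2 = 296.3000 m


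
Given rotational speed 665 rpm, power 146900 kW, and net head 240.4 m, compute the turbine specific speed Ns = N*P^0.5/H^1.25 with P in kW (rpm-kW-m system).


Ns = 665 * 146900^0.5 / 240.4^1.25 = 269.2554


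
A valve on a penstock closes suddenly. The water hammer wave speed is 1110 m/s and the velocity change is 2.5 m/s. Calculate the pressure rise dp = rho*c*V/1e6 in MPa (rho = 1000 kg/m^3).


dp = 1000 * 1110 * 2.5 / 1e6 = 2.7750 MPa


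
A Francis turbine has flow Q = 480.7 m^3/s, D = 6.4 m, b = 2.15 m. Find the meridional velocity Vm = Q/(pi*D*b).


Vm = 480.7 / (pi * 6.4 * 2.15) = 11.1200 m/s


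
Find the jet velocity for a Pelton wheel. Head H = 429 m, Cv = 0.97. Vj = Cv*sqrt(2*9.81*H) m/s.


Vj = 0.97 * sqrt(2*9.81*429) = 88.9918 m/s


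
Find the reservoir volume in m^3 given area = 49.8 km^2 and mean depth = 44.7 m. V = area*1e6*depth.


V = 49.8 * 1e6 * 44.7 = 2.2261e+09 m^3


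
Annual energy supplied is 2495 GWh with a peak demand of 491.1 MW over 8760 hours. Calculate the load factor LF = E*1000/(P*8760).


LF = 2495 * 1000 / (491.1 * 8760) = 0.5800


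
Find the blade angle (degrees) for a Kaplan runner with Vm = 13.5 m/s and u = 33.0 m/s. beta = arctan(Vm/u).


beta = arctan(13.5 / 33.0) = 22.2490 degrees


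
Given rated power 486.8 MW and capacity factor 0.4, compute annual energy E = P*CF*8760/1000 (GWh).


E = 486.8 * 0.4 * 8760 / 1000 = 1705.7472 GWh


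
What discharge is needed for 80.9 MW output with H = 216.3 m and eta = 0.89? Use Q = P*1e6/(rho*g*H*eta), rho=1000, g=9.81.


Q = 80.9 * 1e6 / (1000 * 9.81 * 216.3 * 0.89) = 42.8384 m^3/s


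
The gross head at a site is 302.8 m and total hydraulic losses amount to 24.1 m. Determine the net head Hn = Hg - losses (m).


Hn = 302.8 - 24.1 = 278.7000 m


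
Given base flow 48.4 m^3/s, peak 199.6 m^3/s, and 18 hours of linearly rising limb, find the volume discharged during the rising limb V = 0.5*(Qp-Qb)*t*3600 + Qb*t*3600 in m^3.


V = 0.5*(199.6 - 48.4)*18*3600 + 48.4*18*3600 = 8.0352e+06 m^3


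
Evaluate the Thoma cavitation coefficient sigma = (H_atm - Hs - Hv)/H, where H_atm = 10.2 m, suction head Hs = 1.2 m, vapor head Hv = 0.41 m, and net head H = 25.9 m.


sigma = (10.2 - 1.2 - 0.41) / 25.9 = 0.3317


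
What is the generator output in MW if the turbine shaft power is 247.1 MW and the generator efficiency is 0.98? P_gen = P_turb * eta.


P_gen = 247.1 * 0.98 = 242.1580 MW


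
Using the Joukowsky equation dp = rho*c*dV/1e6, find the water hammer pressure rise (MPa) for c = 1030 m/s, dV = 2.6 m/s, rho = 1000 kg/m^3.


dp = 1000 * 1030 * 2.6 / 1e6 = 2.6780 MPa


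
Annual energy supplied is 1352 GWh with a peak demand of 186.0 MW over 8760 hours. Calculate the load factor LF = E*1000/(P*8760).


LF = 1352 * 1000 / (186.0 * 8760) = 0.8298


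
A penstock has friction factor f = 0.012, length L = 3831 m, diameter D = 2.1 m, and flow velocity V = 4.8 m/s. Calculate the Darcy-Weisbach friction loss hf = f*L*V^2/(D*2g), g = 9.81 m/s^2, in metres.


hf = 0.012 * 3831 * 4.8^2 / (2.1 * 2 * 9.81) = 25.7074 m


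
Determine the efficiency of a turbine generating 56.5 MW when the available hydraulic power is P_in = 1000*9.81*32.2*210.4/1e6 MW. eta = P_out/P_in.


P_in = 1000 * 9.81 * 32.2 * 210.4 / 1e6 = 66.4616 MW
eta = 56.5 / 66.4616 = 0.8501


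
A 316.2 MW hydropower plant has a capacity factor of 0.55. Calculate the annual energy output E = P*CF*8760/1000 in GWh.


E = 316.2 * 0.55 * 8760 / 1000 = 1523.4516 GWh


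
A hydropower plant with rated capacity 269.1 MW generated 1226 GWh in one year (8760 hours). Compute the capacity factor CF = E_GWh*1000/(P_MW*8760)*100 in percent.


CF = 1226 * 1000 / (269.1 * 8760) * 100 = 52.0083 %


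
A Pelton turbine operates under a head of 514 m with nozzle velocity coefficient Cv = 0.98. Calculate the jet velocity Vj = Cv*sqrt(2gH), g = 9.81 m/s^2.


Vj = 0.98 * sqrt(2*9.81*514) = 98.4141 m/s


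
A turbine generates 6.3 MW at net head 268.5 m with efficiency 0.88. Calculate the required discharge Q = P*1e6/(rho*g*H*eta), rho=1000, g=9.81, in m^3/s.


Q = 6.3 * 1e6 / (1000 * 9.81 * 268.5 * 0.88) = 2.7180 m^3/s


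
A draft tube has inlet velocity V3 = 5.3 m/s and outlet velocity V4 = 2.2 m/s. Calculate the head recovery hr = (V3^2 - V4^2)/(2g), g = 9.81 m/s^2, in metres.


hr = (5.3^2 - 2.2^2) / (2*9.81) = 1.1850 m


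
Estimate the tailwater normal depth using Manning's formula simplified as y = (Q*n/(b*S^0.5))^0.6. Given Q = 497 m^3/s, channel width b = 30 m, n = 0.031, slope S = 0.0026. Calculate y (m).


y = (497 * 0.031 / (30 * 0.0026^0.5))^0.6 = 3.9982 m
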